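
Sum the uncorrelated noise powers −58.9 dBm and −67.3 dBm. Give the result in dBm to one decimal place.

Convert to linear, add, convert back:
P₁ = 1.29×10⁻⁹ W, P₂ = 1.86×10⁻¹⁰ W
P_tot = 1.47×10⁻⁹ W → 10 log₁₀(P_tot / 10⁻³) = −58.3 dBm

−58.3 dBm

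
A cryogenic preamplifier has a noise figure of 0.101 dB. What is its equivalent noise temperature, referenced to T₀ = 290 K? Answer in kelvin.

6.82 K

F = 10^(0.101/10) = 1.02353
T_e = (F − 1)·T₀ = (1.02353 − 1) × 290 = 6.82 K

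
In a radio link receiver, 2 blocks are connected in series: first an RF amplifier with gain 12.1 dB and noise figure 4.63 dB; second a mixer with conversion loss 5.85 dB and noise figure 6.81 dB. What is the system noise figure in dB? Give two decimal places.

4.97 dB

Convert to linear (a loss of L dB is a gain of −L dB): F_i = 10^(NF_i/10), G_i = 10^(G_i,dB/10)
  Stage 1: F_1 = 10^(4.63/10) = 2.904, G_1 = 10^(12.1/10) = 16.22
  Stage 2: F_2 = 10^(6.81/10) = 4.797, G_2 = 10^(−5.85/10) = 0.2600
Friis cascade:
  F = 2.904 + (4.797 − 1)/16.22 = 3.138
NF = 10 log₁₀(3.138) = 4.97 dB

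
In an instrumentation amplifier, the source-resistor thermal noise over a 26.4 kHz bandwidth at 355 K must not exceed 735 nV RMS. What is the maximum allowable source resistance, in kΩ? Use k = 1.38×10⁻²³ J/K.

Johnson–Nyquist: V_n = √(4kTRB) ⇒ R = V_n² / (4kTB)
4kTB = 4 × 1.38×10⁻²³ × 355 × 2.64×10⁴ = 5.17×10⁻¹⁶
R = (7.35×10⁻⁷)² / 5.17×10⁻¹⁶ = 1.04×10³ Ω = 1.04 kΩ

1.04 kΩ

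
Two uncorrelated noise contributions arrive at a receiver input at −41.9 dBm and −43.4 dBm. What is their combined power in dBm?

−39.6 dBm

Convert to linear, add, convert back:
P₁ = 6.46×10⁻⁸ W, P₂ = 4.57×10⁻⁸ W
P_tot = 1.10×10⁻⁷ W → 10 log₁₀(P_tot / 10⁻³) = −39.6 dBm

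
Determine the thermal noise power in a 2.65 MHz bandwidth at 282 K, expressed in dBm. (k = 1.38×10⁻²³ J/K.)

P_n = kTB = 1.38×10⁻²³ × 282 × 2.65×10⁶ = 1.03×10⁻¹⁴ W
In dBm: 10 log₁₀(1.03×10⁻¹⁴ / 10⁻³) = −109.9 dBm

−109.9 dBm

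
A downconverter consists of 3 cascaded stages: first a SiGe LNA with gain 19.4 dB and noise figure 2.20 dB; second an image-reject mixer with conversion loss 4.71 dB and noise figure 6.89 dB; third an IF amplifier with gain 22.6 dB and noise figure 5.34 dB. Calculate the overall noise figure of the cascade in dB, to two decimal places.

Convert to linear (a loss of L dB is a gain of −L dB): F_i = 10^(NF_i/10), G_i = 10^(G_i,dB/10)
  Stage 1: F_1 = 10^(2.20/10) = 1.660, G_1 = 10^(19.4/10) = 87.10
  Stage 2: F_2 = 10^(6.89/10) = 4.887, G_2 = 10^(−4.71/10) = 0.3381
  Stage 3: F_3 = 10^(5.34/10) = 3.420, G_3 = 10^(22.6/10) = 182.0
Friis cascade:
  F = 1.660 + (4.887 − 1)/87.10 + (3.420 − 1)/29.44 = 1.786
NF = 10 log₁₀(1.786) = 2.52 dB

2.52 dB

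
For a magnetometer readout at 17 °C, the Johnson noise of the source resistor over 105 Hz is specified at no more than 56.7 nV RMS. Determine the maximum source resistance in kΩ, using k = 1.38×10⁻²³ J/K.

1.91 kΩ

T = 17 °C + 273.15 = 290.15 K
Johnson–Nyquist: V_n = √(4kTRB) ⇒ R = V_n² / (4kTB)
4kTB = 4 × 1.38×10⁻²³ × 290.15 × 1.05×10² = 1.68×10⁻¹⁸
R = (5.67×10⁻⁸)² / 1.68×10⁻¹⁸ = 1.91×10³ Ω = 1.91 kΩ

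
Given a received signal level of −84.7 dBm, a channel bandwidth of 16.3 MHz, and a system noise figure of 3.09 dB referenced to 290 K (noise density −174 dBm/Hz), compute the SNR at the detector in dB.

14.1 dB

Noise floor: N = −174 + 10 log₁₀(B) + NF
10 log₁₀(1.63×10⁷) = 72.12 dB
N = −174 + 72.12 + 3.09 = −98.79 dBm
SNR = P_sig − N = −84.7 − (−98.79) = 14.09 dB → 14.1 dB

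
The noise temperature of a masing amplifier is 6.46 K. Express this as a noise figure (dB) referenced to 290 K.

F = 1 + T_e/T₀ = 1 + 6.46/290 = 1.02228
NF = 10 log₁₀(1.02228) = 0.096 dB

0.096 dB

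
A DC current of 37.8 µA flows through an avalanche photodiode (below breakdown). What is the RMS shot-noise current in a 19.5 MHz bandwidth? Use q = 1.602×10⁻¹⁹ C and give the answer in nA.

15.4 nA

I_n = √(2qI·B)
2qI·B = 2 × 1.602×10⁻¹⁹ × 3.78×10⁻⁵ × 1.95×10⁷ = 2.36×10⁻¹⁶ A²
I_n = √(2.36×10⁻¹⁶) = 1.54×10⁻⁸ A = 15.4 nA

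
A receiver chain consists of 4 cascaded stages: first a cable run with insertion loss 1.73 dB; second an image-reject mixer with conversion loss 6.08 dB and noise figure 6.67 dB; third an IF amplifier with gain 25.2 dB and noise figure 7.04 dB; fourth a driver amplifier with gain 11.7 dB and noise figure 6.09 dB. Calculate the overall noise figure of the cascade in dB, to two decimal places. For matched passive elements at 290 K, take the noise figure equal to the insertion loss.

Convert to linear (a loss of L dB is a gain of −L dB): F_i = 10^(NF_i/10), G_i = 10^(G_i,dB/10)
  Stage 1: F_1 = 10^(1.73/10) = 1.489, G_1 = 10^(−1.73/10) = 0.6714
  Stage 2: F_2 = 10^(6.67/10) = 4.645, G_2 = 10^(−6.08/10) = 0.2466
  Stage 3: F_3 = 10^(7.04/10) = 5.058, G_3 = 10^(25.2/10) = 331.1
  Stage 4: F_4 = 10^(6.09/10) = 4.064, G_4 = 10^(11.7/10) = 14.79
Friis cascade:
  F = 1.489 + (4.645 − 1)/0.6714 + (5.058 − 1)/0.1656 + (4.064 − 1)/54.83 = 31.48
NF = 10 log₁₀(31.48) = 14.98 dB

14.98 dB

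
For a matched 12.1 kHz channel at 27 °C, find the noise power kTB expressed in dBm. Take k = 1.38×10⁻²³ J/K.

−133.0 dBm

T = 27 °C + 273.15 = 300.15 K
P_n = kTB = 1.38×10⁻²³ × 300.15 × 1.21×10⁴ = 5.01×10⁻¹⁷ W
In dBm: 10 log₁₀(5.01×10⁻¹⁷ / 10⁻³) = −133.0 dBm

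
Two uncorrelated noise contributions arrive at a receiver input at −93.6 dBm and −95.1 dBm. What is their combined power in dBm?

Convert to linear, add, convert back:
P₁ = 4.37×10⁻¹³ W, P₂ = 3.09×10⁻¹³ W
P_tot = 7.46×10⁻¹³ W → 10 log₁₀(P_tot / 10⁻³) = −91.3 dBm

−91.3 dBm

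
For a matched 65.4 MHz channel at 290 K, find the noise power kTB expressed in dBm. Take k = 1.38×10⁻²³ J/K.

−95.8 dBm

P_n = kTB = 1.38×10⁻²³ × 290 × 6.54×10⁷ = 2.62×10⁻¹³ W
In dBm: 10 log₁₀(2.62×10⁻¹³ / 10⁻³) = −95.8 dBm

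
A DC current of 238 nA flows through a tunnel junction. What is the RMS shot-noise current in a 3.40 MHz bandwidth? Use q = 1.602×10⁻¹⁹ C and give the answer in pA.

I_n = √(2qI·B)
2qI·B = 2 × 1.602×10⁻¹⁹ × 2.38×10⁻⁷ × 3.40×10⁶ = 2.59×10⁻¹⁹ A²
I_n = √(2.59×10⁻¹⁹) = 5.09×10⁻¹⁰ A = 509 pA

509 pA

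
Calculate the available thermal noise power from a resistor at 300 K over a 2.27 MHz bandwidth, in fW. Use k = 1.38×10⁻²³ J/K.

9.40 fW

P_n = kTB = 1.38×10⁻²³ × 300 × 2.27×10⁶ = 9.40×10⁻¹⁵ W = 9.40 fW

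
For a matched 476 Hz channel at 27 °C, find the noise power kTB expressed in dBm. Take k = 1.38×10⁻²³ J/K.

−147.1 dBm

T = 27 °C + 273.15 = 300.15 K
P_n = kTB = 1.38×10⁻²³ × 300.15 × 4.76×10² = 1.97×10⁻¹⁸ W
In dBm: 10 log₁₀(1.97×10⁻¹⁸ / 10⁻³) = −147.1 dBm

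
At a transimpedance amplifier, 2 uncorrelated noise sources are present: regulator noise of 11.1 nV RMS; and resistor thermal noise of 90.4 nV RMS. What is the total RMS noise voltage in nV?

Uncorrelated sources add in power (mean-square): V_tot = √(ΣV_i²)
V_tot = √[(1.11×10⁻⁸)² + (9.04×10⁻⁸)²] = 9.11×10⁻⁸ V = 91.1 nV

91.1 nV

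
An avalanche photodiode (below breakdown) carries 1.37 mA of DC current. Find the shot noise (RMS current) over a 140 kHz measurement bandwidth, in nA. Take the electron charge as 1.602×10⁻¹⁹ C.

I_n = √(2qI·B)
2qI·B = 2 × 1.602×10⁻¹⁹ × 1.37×10⁻³ × 1.40×10⁵ = 6.15×10⁻¹⁷ A²
I_n = √(6.15×10⁻¹⁷) = 7.84×10⁻⁹ A = 7.84 nA

7.84 nA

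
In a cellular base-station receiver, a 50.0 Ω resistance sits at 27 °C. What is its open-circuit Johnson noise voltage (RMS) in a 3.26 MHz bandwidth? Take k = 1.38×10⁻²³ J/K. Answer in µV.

T = 27 °C + 273.15 = 300.15 K
V_n = √(4kTRB)
4kTRB = 4 × 1.38×10⁻²³ × 300.15 × 5.00×10¹ × 3.26×10⁶ = 2.70×10⁻¹² V²
V_n = √(2.70×10⁻¹²) = 1.64×10⁻⁶ V = 1.64 µV

1.64 µV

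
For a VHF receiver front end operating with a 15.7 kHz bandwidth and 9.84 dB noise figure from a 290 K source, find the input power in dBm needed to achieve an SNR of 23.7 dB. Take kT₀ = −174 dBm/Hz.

Sensitivity = −174 + 10 log₁₀(B) + NF + SNR_min
= −174 + 41.96 + 9.84 + 23.7
= −98.50 dBm → −98.5 dBm

−98.5 dBm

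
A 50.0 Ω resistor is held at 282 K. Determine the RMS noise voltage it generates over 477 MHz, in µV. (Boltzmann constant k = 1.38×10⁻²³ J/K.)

19.3 µV

V_n = √(4kTRB)
4kTRB = 4 × 1.38×10⁻²³ × 282 × 5.00×10¹ × 4.77×10⁸ = 3.71×10⁻¹⁰ V²
V_n = √(3.71×10⁻¹⁰) = 1.93×10⁻⁵ V = 19.3 µV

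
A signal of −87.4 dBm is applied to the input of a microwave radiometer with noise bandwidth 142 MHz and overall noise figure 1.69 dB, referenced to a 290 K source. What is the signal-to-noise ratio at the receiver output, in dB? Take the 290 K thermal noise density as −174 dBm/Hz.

3.4 dB

Noise floor: N = −174 + 10 log₁₀(B) + NF
10 log₁₀(1.42×10⁸) = 81.52 dB
N = −174 + 81.52 + 1.69 = −90.79 dBm
SNR = P_sig − N = −87.4 − (−90.79) = 3.39 dB → 3.4 dB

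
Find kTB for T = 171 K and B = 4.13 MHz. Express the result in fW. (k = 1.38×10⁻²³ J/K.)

9.75 fW

P_n = kTB = 1.38×10⁻²³ × 171 × 4.13×10⁶ = 9.75×10⁻¹⁵ W = 9.75 fW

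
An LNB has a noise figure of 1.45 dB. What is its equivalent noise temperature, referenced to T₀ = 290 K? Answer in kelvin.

115 K

F = 10^(1.45/10) = 1.39637
T_e = (F − 1)·T₀ = (1.39637 − 1) × 290 = 115 K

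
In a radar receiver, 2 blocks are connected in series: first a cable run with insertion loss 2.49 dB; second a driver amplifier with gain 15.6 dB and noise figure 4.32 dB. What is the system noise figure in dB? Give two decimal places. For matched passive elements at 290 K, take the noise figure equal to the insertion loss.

6.81 dB

Convert to linear (a loss of L dB is a gain of −L dB): F_i = 10^(NF_i/10), G_i = 10^(G_i,dB/10)
  Stage 1: F_1 = 10^(2.49/10) = 1.774, G_1 = 10^(−2.49/10) = 0.5636
  Stage 2: F_2 = 10^(4.32/10) = 2.704, G_2 = 10^(15.6/10) = 36.31
Friis cascade:
  F = 1.774 + (2.704 − 1)/0.5636 = 4.797
NF = 10 log₁₀(4.797) = 6.81 dB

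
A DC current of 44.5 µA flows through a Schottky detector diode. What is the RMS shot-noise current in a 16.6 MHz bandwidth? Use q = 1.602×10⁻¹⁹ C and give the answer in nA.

I_n = √(2qI·B)
2qI·B = 2 × 1.602×10⁻¹⁹ × 4.45×10⁻⁵ × 1.66×10⁷ = 2.37×10⁻¹⁶ A²
I_n = √(2.37×10⁻¹⁶) = 1.54×10⁻⁸ A = 15.4 nA

15.4 nA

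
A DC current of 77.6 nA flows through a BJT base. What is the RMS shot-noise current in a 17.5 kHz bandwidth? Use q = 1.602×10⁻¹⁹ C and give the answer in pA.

20.9 pA

I_n = √(2qI·B)
2qI·B = 2 × 1.602×10⁻¹⁹ × 7.76×10⁻⁸ × 1.75×10⁴ = 4.35×10⁻²² A²
I_n = √(4.35×10⁻²²) = 2.09×10⁻¹¹ A = 20.9 pA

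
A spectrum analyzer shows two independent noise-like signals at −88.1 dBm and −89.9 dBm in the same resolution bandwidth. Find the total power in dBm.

−85.9 dBm

Convert to linear, add, convert back:
P₁ = 1.55×10⁻¹² W, P₂ = 1.02×10⁻¹² W
P_tot = 2.57×10⁻¹² W → 10 log₁₀(P_tot / 10⁻³) = −85.9 dBm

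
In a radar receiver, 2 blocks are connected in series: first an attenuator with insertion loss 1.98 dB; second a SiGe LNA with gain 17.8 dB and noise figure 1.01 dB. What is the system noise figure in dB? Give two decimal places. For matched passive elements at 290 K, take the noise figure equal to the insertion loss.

Convert to linear (a loss of L dB is a gain of −L dB): F_i = 10^(NF_i/10), G_i = 10^(G_i,dB/10)
  Stage 1: F_1 = 10^(1.98/10) = 1.578, G_1 = 10^(−1.98/10) = 0.6339
  Stage 2: F_2 = 10^(1.01/10) = 1.262, G_2 = 10^(17.8/10) = 60.26
Friis cascade:
  F = 1.578 + (1.262 − 1)/0.6339 = 1.991
NF = 10 log₁₀(1.991) = 2.99 dB

2.99 dB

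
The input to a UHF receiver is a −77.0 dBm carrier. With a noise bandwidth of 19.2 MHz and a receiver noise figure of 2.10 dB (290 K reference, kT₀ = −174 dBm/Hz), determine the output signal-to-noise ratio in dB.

Noise floor: N = −174 + 10 log₁₀(B) + NF
10 log₁₀(1.92×10⁷) = 72.83 dB
N = −174 + 72.83 + 2.10 = −99.07 dBm
SNR = P_sig − N = −77.0 − (−99.07) = 22.07 dB → 22.1 dB

22.1 dB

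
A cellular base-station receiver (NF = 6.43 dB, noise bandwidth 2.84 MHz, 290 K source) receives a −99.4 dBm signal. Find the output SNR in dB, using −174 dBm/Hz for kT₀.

Noise floor: N = −174 + 10 log₁₀(B) + NF
10 log₁₀(2.84×10⁶) = 64.53 dB
N = −174 + 64.53 + 6.43 = −103.04 dBm
SNR = P_sig − N = −99.4 − (−103.04) = 3.64 dB → 3.6 dB

3.6 dB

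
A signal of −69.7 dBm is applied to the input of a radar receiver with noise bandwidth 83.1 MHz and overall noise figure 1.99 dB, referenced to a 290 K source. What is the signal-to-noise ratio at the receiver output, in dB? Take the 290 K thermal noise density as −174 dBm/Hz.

23.1 dB

Noise floor: N = −174 + 10 log₁₀(B) + NF
10 log₁₀(8.31×10⁷) = 79.2 dB
N = −174 + 79.2 + 1.99 = −92.81 dBm
SNR = P_sig − N = −69.7 − (−92.81) = 23.11 dB → 23.1 dB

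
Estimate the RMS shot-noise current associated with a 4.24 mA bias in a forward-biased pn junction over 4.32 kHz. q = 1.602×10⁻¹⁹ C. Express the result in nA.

I_n = √(2qI·B)
2qI·B = 2 × 1.602×10⁻¹⁹ × 4.24×10⁻³ × 4.32×10³ = 5.87×10⁻¹⁸ A²
I_n = √(5.87×10⁻¹⁸) = 2.42×10⁻⁹ A = 2.42 nA

2.42 nA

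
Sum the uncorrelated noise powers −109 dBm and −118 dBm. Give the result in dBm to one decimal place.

−108.5 dBm

Convert to linear, add, convert back:
P₁ = 1.26×10⁻¹⁴ W, P₂ = 1.58×10⁻¹⁵ W
P_tot = 1.42×10⁻¹⁴ W → 10 log₁₀(P_tot / 10⁻³) = −108.5 dBm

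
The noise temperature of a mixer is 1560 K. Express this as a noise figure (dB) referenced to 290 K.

8.05 dB

F = 1 + T_e/T₀ = 1 + 1560/290 = 6.37931
NF = 10 log₁₀(6.37931) = 8.05 dB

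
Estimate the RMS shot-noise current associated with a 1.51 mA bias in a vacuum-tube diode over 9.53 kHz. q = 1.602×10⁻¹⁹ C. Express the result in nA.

2.15 nA

I_n = √(2qI·B)
2qI·B = 2 × 1.602×10⁻¹⁹ × 1.51×10⁻³ × 9.53×10³ = 4.61×10⁻¹⁸ A²
I_n = √(4.61×10⁻¹⁸) = 2.15×10⁻⁹ A = 2.15 nA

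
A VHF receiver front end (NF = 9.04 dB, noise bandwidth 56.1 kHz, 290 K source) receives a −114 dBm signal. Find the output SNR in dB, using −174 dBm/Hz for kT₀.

3.5 dB

Noise floor: N = −174 + 10 log₁₀(B) + NF
10 log₁₀(5.61×10⁴) = 47.49 dB
N = −174 + 47.49 + 9.04 = −117.47 dBm
SNR = P_sig − N = −114 − (−117.47) = 3.47 dB → 3.5 dB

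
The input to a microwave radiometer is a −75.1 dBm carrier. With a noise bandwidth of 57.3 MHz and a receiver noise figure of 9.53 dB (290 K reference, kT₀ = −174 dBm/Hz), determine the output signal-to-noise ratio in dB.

11.8 dB

Noise floor: N = −174 + 10 log₁₀(B) + NF
10 log₁₀(5.73×10⁷) = 77.58 dB
N = −174 + 77.58 + 9.53 = −86.89 dBm
SNR = P_sig − N = −75.1 − (−86.89) = 11.79 dB → 11.8 dB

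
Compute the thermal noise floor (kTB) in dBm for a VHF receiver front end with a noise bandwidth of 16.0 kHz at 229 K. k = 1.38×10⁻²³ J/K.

P_n = kTB = 1.38×10⁻²³ × 229 × 1.60×10⁴ = 5.06×10⁻¹⁷ W
In dBm: 10 log₁₀(5.06×10⁻¹⁷ / 10⁻³) = −133.0 dBm

−133.0 dBm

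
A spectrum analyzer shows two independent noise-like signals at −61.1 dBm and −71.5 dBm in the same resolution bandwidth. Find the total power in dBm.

−60.7 dBm

Convert to linear, add, convert back:
P₁ = 7.76×10⁻¹⁰ W, P₂ = 7.08×10⁻¹¹ W
P_tot = 8.47×10⁻¹⁰ W → 10 log₁₀(P_tot / 10⁻³) = −60.7 dBm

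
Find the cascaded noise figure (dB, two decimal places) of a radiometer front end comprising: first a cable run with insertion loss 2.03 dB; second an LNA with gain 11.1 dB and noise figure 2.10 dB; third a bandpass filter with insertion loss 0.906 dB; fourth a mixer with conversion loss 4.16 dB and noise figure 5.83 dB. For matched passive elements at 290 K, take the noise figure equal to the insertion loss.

4.84 dB

Convert to linear (a loss of L dB is a gain of −L dB): F_i = 10^(NF_i/10), G_i = 10^(G_i,dB/10)
  Stage 1: F_1 = 10^(2.03/10) = 1.596, G_1 = 10^(−2.03/10) = 0.6266
  Stage 2: F_2 = 10^(2.10/10) = 1.622, G_2 = 10^(11.1/10) = 12.88
  Stage 3: F_3 = 10^(0.906/10) = 1.232, G_3 = 10^(−0.906/10) = 0.8117
  Stage 4: F_4 = 10^(5.83/10) = 3.828, G_4 = 10^(−4.16/10) = 0.3837
Friis cascade:
  F = 1.596 + (1.622 − 1)/0.6266 + (1.232 − 1)/8.072 + (3.828 − 1)/6.552 = 3.049
NF = 10 log₁₀(3.049) = 4.84 dB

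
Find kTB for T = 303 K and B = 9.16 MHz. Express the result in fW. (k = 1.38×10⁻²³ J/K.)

38.3 fW

P_n = kTB = 1.38×10⁻²³ × 303 × 9.16×10⁶ = 3.83×10⁻¹⁴ W = 38.3 fW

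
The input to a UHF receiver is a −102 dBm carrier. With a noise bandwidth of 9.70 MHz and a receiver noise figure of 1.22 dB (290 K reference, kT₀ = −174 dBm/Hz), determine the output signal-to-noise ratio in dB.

Noise floor: N = −174 + 10 log₁₀(B) + NF
10 log₁₀(9.70×10⁶) = 69.87 dB
N = −174 + 69.87 + 1.22 = −102.91 dBm
SNR = P_sig − N = −102 − (−102.91) = 0.91 dB → 0.9 dB

0.9 dB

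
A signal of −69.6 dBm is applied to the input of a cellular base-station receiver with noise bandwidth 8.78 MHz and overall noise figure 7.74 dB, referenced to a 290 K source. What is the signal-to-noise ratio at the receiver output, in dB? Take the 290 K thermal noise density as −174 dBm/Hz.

27.2 dB

Noise floor: N = −174 + 10 log₁₀(B) + NF
10 log₁₀(8.78×10⁶) = 69.43 dB
N = −174 + 69.43 + 7.74 = −96.83 dBm
SNR = P_sig − N = −69.6 − (−96.83) = 27.23 dB → 27.2 dB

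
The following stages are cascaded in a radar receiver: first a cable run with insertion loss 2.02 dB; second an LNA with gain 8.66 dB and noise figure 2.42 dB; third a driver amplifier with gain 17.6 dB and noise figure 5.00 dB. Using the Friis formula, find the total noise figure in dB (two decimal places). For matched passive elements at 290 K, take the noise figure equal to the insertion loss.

Convert to linear (a loss of L dB is a gain of −L dB): F_i = 10^(NF_i/10), G_i = 10^(G_i,dB/10)
  Stage 1: F_1 = 10^(2.02/10) = 1.592, G_1 = 10^(−2.02/10) = 0.6281
  Stage 2: F_2 = 10^(2.42/10) = 1.746, G_2 = 10^(8.66/10) = 7.345
  Stage 3: F_3 = 10^(5.00/10) = 3.162, G_3 = 10^(17.6/10) = 57.54
Friis cascade:
  F = 1.592 + (1.746 − 1)/0.6281 + (3.162 − 1)/4.613 = 3.248
NF = 10 log₁₀(3.248) = 5.12 dB

5.12 dB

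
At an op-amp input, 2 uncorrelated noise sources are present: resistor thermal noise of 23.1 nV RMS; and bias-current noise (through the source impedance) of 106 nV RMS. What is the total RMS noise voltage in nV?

108 nV

Uncorrelated sources add in power (mean-square): V_tot = √(ΣV_i²)
V_tot = √[(2.31×10⁻⁸)² + (1.06×10⁻⁷)²] = 1.08×10⁻⁷ V = 108 nV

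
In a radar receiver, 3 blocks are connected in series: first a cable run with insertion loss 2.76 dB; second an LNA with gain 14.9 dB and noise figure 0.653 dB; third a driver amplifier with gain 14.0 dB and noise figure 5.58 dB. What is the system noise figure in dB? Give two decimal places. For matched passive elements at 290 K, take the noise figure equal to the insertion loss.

3.72 dB

Convert to linear (a loss of L dB is a gain of −L dB): F_i = 10^(NF_i/10), G_i = 10^(G_i,dB/10)
  Stage 1: F_1 = 10^(2.76/10) = 1.888, G_1 = 10^(−2.76/10) = 0.5297
  Stage 2: F_2 = 10^(0.653/10) = 1.162, G_2 = 10^(14.9/10) = 30.90
  Stage 3: F_3 = 10^(5.58/10) = 3.614, G_3 = 10^(14.0/10) = 25.12
Friis cascade:
  F = 1.888 + (1.162 − 1)/0.5297 + (3.614 − 1)/16.37 = 2.354
NF = 10 log₁₀(2.354) = 3.72 dB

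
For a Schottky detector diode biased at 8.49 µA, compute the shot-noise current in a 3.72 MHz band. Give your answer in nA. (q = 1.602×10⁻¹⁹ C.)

I_n = √(2qI·B)
2qI·B = 2 × 1.602×10⁻¹⁹ × 8.49×10⁻⁶ × 3.72×10⁶ = 1.01×10⁻¹⁷ A²
I_n = √(1.01×10⁻¹⁷) = 3.18×10⁻⁹ A = 3.18 nA

3.18 nA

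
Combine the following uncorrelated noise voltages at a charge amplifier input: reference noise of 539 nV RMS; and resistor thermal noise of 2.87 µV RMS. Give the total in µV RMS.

2.92 µV

Uncorrelated sources add in power (mean-square): V_tot = √(ΣV_i²)
V_tot = √[(5.39×10⁻⁷)² + (2.87×10⁻⁶)²] = 2.92×10⁻⁶ V = 2.92 µV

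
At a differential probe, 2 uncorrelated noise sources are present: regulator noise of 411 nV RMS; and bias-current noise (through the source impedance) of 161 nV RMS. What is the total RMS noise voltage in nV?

Uncorrelated sources add in power (mean-square): V_tot = √(ΣV_i²)
V_tot = √[(4.11×10⁻⁷)² + (1.61×10⁻⁷)²] = 4.41×10⁻⁷ V = 441 nV

441 nV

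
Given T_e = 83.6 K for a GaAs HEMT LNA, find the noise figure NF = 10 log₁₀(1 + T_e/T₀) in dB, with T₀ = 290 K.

F = 1 + T_e/T₀ = 1 + 83.6/290 = 1.28828
NF = 10 log₁₀(1.28828) = 1.10 dB

1.10 dB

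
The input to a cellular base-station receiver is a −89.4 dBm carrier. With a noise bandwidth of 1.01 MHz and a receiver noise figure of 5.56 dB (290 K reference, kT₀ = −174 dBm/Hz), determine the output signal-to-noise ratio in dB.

Noise floor: N = −174 + 10 log₁₀(B) + NF
10 log₁₀(1.01×10⁶) = 60.04 dB
N = −174 + 60.04 + 5.56 = −108.40 dBm
SNR = P_sig − N = −89.4 − (−108.40) = 19.00 dB → 19.0 dB

19.0 dB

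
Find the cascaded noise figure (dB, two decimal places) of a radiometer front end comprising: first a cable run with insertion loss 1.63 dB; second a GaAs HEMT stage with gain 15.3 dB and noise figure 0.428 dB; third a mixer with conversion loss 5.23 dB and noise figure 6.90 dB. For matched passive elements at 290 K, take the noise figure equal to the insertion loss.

Convert to linear (a loss of L dB is a gain of −L dB): F_i = 10^(NF_i/10), G_i = 10^(G_i,dB/10)
  Stage 1: F_1 = 10^(1.63/10) = 1.455, G_1 = 10^(−1.63/10) = 0.6871
  Stage 2: F_2 = 10^(0.428/10) = 1.104, G_2 = 10^(15.3/10) = 33.88
  Stage 3: F_3 = 10^(6.90/10) = 4.898, G_3 = 10^(−5.23/10) = 0.2999
Friis cascade:
  F = 1.455 + (1.104 − 1)/0.6871 + (4.898 − 1)/23.28 = 1.774
NF = 10 log₁₀(1.774) = 2.49 dB

2.49 dB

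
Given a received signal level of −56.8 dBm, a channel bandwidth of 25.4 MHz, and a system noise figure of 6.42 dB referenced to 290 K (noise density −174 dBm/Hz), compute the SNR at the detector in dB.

36.7 dB

Noise floor: N = −174 + 10 log₁₀(B) + NF
10 log₁₀(2.54×10⁷) = 74.05 dB
N = −174 + 74.05 + 6.42 = −93.53 dBm
SNR = P_sig − N = −56.8 − (−93.53) = 36.73 dB → 36.7 dB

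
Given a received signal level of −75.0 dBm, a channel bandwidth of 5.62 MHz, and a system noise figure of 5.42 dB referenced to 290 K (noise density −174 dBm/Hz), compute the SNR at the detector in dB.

26.1 dB

Noise floor: N = −174 + 10 log₁₀(B) + NF
10 log₁₀(5.62×10⁶) = 67.5 dB
N = −174 + 67.5 + 5.42 = −101.08 dBm
SNR = P_sig − N = −75.0 − (−101.08) = 26.08 dB → 26.1 dB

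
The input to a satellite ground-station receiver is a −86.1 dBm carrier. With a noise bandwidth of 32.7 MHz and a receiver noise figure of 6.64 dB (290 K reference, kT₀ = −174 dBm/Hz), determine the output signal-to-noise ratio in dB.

Noise floor: N = −174 + 10 log₁₀(B) + NF
10 log₁₀(3.27×10⁷) = 75.15 dB
N = −174 + 75.15 + 6.64 = −92.21 dBm
SNR = P_sig − N = −86.1 − (−92.21) = 6.11 dB → 6.1 dB

6.1 dB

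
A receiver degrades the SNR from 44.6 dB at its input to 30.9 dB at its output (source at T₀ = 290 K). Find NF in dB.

13.7 dB

NF (dB) = SNR_in(dB) − SNR_out(dB) when the source is at T₀
NF = 44.6 − 30.9 = 13.7 dB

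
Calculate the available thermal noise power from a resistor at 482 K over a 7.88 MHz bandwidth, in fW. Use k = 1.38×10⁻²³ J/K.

52.4 fW

P_n = kTB = 1.38×10⁻²³ × 482 × 7.88×10⁶ = 5.24×10⁻¹⁴ W = 52.4 fW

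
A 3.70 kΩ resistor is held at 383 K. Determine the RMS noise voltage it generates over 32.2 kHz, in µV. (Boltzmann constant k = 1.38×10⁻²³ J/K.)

V_n = √(4kTRB)
4kTRB = 4 × 1.38×10⁻²³ × 383 × 3.70×10³ × 3.22×10⁴ = 2.52×10⁻¹² V²
V_n = √(2.52×10⁻¹²) = 1.59×10⁻⁶ V = 1.59 µV

1.59 µV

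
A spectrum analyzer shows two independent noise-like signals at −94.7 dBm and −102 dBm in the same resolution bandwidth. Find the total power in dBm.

−94.0 dBm

Convert to linear, add, convert back:
P₁ = 3.39×10⁻¹³ W, P₂ = 6.31×10⁻¹⁴ W
P_tot = 4.02×10⁻¹³ W → 10 log₁₀(P_tot / 10⁻³) = −94.0 dBm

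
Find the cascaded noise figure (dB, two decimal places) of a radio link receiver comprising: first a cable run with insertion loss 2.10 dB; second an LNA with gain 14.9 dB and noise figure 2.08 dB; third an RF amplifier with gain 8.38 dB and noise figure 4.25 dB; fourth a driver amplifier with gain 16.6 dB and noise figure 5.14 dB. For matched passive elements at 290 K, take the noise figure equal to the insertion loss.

Convert to linear (a loss of L dB is a gain of −L dB): F_i = 10^(NF_i/10), G_i = 10^(G_i,dB/10)
  Stage 1: F_1 = 10^(2.10/10) = 1.622, G_1 = 10^(−2.10/10) = 0.6166
  Stage 2: F_2 = 10^(2.08/10) = 1.614, G_2 = 10^(14.9/10) = 30.90
  Stage 3: F_3 = 10^(4.25/10) = 2.661, G_3 = 10^(8.38/10) = 6.887
  Stage 4: F_4 = 10^(5.14/10) = 3.266, G_4 = 10^(16.6/10) = 45.71
Friis cascade:
  F = 1.622 + (1.614 − 1)/0.6166 + (2.661 − 1)/19.05 + (3.266 − 1)/131.2 = 2.723
NF = 10 log₁₀(2.723) = 4.35 dB

4.35 dB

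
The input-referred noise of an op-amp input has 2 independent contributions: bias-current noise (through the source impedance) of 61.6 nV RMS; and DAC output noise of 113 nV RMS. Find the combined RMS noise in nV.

Uncorrelated sources add in power (mean-square): V_tot = √(ΣV_i²)
V_tot = √[(6.16×10⁻⁸)² + (1.13×10⁻⁷)²] = 1.29×10⁻⁷ V = 129 nV

129 nV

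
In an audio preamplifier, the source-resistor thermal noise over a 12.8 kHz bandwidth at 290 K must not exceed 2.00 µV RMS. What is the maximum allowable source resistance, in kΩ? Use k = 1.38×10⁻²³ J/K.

Johnson–Nyquist: V_n = √(4kTRB) ⇒ R = V_n² / (4kTB)
4kTB = 4 × 1.38×10⁻²³ × 290 × 1.28×10⁴ = 2.05×10⁻¹⁶
R = (2.00×10⁻⁶)² / 2.05×10⁻¹⁶ = 1.95×10⁴ Ω = 19.5 kΩ

19.5 kΩ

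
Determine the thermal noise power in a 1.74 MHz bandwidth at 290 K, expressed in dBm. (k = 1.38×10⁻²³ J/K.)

P_n = kTB = 1.38×10⁻²³ × 290 × 1.74×10⁶ = 6.96×10⁻¹⁵ W
In dBm: 10 log₁₀(6.96×10⁻¹⁵ / 10⁻³) = −111.6 dBm

−111.6 dBm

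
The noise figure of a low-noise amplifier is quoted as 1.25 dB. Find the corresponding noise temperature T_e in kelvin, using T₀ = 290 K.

F = 10^(1.25/10) = 1.33352
T_e = (F − 1)·T₀ = (1.33352 − 1) × 290 = 96.7 K

96.7 K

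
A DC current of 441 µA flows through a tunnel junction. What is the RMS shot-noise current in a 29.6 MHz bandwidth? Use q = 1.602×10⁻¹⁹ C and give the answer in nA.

I_n = √(2qI·B)
2qI·B = 2 × 1.602×10⁻¹⁹ × 4.41×10⁻⁴ × 2.96×10⁷ = 4.18×10⁻¹⁵ A²
I_n = √(4.18×10⁻¹⁵) = 6.47×10⁻⁸ A = 64.7 nA

64.7 nA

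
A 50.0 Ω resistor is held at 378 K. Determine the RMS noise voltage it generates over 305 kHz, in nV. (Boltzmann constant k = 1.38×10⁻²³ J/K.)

564 nV

V_n = √(4kTRB)
4kTRB = 4 × 1.38×10⁻²³ × 378 × 5.00×10¹ × 3.05×10⁵ = 3.18×10⁻¹³ V²
V_n = √(3.18×10⁻¹³) = 5.64×10⁻⁷ V = 564 nV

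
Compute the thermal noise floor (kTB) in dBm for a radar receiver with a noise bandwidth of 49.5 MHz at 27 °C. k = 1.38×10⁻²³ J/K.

T = 27 °C + 273.15 = 300.15 K
P_n = kTB = 1.38×10⁻²³ × 300.15 × 4.95×10⁷ = 2.05×10⁻¹³ W
In dBm: 10 log₁₀(2.05×10⁻¹³ / 10⁻³) = −96.9 dBm

−96.9 dBm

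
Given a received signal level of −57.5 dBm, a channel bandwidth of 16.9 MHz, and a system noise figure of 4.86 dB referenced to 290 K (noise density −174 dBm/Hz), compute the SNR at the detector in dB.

Noise floor: N = −174 + 10 log₁₀(B) + NF
10 log₁₀(1.69×10⁷) = 72.28 dB
N = −174 + 72.28 + 4.86 = −96.86 dBm
SNR = P_sig − N = −57.5 − (−96.86) = 39.36 dB → 39.4 dB

39.4 dB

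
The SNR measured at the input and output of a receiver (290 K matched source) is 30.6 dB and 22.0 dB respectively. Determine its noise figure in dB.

8.6 dB

NF (dB) = SNR_in(dB) − SNR_out(dB) when the source is at T₀
NF = 30.6 − 22.0 = 8.6 dB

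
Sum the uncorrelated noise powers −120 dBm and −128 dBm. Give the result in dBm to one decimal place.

Convert to linear, add, convert back:
P₁ = 1.00×10⁻¹⁵ W, P₂ = 1.58×10⁻¹⁶ W
P_tot = 1.16×10⁻¹⁵ W → 10 log₁₀(P_tot / 10⁻³) = −119.4 dBm

−119.4 dBm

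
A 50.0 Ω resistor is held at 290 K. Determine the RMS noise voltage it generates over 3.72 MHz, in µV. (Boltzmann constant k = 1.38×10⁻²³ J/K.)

1.73 µV

V_n = √(4kTRB)
4kTRB = 4 × 1.38×10⁻²³ × 290 × 5.00×10¹ × 3.72×10⁶ = 2.98×10⁻¹² V²
V_n = √(2.98×10⁻¹²) = 1.73×10⁻⁶ V = 1.73 µV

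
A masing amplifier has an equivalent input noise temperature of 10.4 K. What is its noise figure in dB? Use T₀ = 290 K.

F = 1 + T_e/T₀ = 1 + 10.4/290 = 1.03586
NF = 10 log₁₀(1.03586) = 0.153 dB

0.153 dB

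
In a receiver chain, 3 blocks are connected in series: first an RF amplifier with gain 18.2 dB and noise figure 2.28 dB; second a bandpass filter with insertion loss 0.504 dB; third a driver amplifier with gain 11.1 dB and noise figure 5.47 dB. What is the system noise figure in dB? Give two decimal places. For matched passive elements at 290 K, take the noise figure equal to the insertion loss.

Convert to linear (a loss of L dB is a gain of −L dB): F_i = 10^(NF_i/10), G_i = 10^(G_i,dB/10)
  Stage 1: F_1 = 10^(2.28/10) = 1.690, G_1 = 10^(18.2/10) = 66.07
  Stage 2: F_2 = 10^(0.504/10) = 1.123, G_2 = 10^(−0.504/10) = 0.8904
  Stage 3: F_3 = 10^(5.47/10) = 3.524, G_3 = 10^(11.1/10) = 12.88
Friis cascade:
  F = 1.690 + (1.123 − 1)/66.07 + (3.524 − 1)/58.83 = 1.735
NF = 10 log₁₀(1.735) = 2.39 dB

2.39 dB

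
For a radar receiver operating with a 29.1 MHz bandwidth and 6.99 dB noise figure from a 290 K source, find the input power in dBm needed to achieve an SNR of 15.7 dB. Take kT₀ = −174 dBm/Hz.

−76.7 dBm

Sensitivity = −174 + 10 log₁₀(B) + NF + SNR_min
= −174 + 74.64 + 6.99 + 15.7
= −76.67 dBm → −76.7 dBm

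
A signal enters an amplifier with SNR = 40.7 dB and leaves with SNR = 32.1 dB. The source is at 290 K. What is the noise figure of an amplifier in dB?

8.6 dB

NF (dB) = SNR_in(dB) − SNR_out(dB) when the source is at T₀
NF = 40.7 − 32.1 = 8.6 dB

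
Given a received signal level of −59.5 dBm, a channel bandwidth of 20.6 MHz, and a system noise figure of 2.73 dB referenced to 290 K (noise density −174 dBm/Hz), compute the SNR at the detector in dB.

38.6 dB

Noise floor: N = −174 + 10 log₁₀(B) + NF
10 log₁₀(2.06×10⁷) = 73.14 dB
N = −174 + 73.14 + 2.73 = −98.13 dBm
SNR = P_sig − N = −59.5 − (−98.13) = 38.63 dB → 38.6 dB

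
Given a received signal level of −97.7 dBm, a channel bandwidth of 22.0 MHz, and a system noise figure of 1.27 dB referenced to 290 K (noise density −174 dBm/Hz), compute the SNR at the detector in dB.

Noise floor: N = −174 + 10 log₁₀(B) + NF
10 log₁₀(2.20×10⁷) = 73.42 dB
N = −174 + 73.42 + 1.27 = −99.31 dBm
SNR = P_sig − N = −97.7 − (−99.31) = 1.61 dB → 1.6 dB

1.6 dB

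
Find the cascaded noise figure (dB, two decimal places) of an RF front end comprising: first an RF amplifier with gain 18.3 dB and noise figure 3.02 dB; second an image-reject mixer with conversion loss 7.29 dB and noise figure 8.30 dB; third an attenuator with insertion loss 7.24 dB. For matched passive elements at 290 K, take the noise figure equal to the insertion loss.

3.86 dB

Convert to linear (a loss of L dB is a gain of −L dB): F_i = 10^(NF_i/10), G_i = 10^(G_i,dB/10)
  Stage 1: F_1 = 10^(3.02/10) = 2.004, G_1 = 10^(18.3/10) = 67.61
  Stage 2: F_2 = 10^(8.30/10) = 6.761, G_2 = 10^(−7.29/10) = 0.1866
  Stage 3: F_3 = 10^(7.24/10) = 5.297, G_3 = 10^(−7.24/10) = 0.1888
Friis cascade:
  F = 2.004 + (6.761 − 1)/67.61 + (5.297 − 1)/12.62 = 2.430
NF = 10 log₁₀(2.430) = 3.86 dB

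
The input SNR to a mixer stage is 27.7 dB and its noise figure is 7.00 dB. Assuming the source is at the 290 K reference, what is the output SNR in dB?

20.70 dB

By definition F = SNR_in/SNR_out, so in dB: SNR_out = SNR_in − NF
SNR_out = 27.7 − 7.00 = 20.70 dB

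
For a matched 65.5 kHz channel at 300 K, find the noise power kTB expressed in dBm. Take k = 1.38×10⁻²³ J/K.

P_n = kTB = 1.38×10⁻²³ × 300 × 6.55×10⁴ = 2.71×10⁻¹⁶ W
In dBm: 10 log₁₀(2.71×10⁻¹⁶ / 10⁻³) = −125.7 dBm

−125.7 dBm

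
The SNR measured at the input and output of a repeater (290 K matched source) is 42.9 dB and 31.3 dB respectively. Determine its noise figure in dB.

NF (dB) = SNR_in(dB) − SNR_out(dB) when the source is at T₀
NF = 42.9 − 31.3 = 11.6 dB

11.6 dB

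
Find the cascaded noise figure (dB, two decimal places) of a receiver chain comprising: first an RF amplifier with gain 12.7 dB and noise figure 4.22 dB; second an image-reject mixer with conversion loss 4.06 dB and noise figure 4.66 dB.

Convert to linear (a loss of L dB is a gain of −L dB): F_i = 10^(NF_i/10), G_i = 10^(G_i,dB/10)
  Stage 1: F_1 = 10^(4.22/10) = 2.642, G_1 = 10^(12.7/10) = 18.62
  Stage 2: F_2 = 10^(4.66/10) = 2.924, G_2 = 10^(−4.06/10) = 0.3926
Friis cascade:
  F = 2.642 + (2.924 − 1)/18.62 = 2.746
NF = 10 log₁₀(2.746) = 4.39 dB

4.39 dB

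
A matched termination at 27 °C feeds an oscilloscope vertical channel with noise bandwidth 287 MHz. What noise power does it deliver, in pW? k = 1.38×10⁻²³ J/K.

1.19 pW

T = 27 °C + 273.15 = 300.15 K
P_n = kTB = 1.38×10⁻²³ × 300.15 × 2.87×10⁸ = 1.19×10⁻¹² W = 1.19 pW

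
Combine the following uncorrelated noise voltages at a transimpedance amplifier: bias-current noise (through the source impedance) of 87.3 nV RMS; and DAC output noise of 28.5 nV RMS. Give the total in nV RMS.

91.8 nV

Uncorrelated sources add in power (mean-square): V_tot = √(ΣV_i²)
V_tot = √[(8.73×10⁻⁸)² + (2.85×10⁻⁸)²] = 9.18×10⁻⁸ V = 91.8 nV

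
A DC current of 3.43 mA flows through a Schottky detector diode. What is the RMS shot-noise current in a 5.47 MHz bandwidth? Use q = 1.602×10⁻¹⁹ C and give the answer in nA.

I_n = √(2qI·B)
2qI·B = 2 × 1.602×10⁻¹⁹ × 3.43×10⁻³ × 5.47×10⁶ = 6.01×10⁻¹⁵ A²
I_n = √(6.01×10⁻¹⁵) = 7.75×10⁻⁸ A = 77.5 nA

77.5 nA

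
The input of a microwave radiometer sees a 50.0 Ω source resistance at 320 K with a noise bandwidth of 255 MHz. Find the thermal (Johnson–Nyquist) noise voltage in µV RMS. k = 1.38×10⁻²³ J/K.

V_n = √(4kTRB)
4kTRB = 4 × 1.38×10⁻²³ × 320 × 5.00×10¹ × 2.55×10⁸ = 2.25×10⁻¹⁰ V²
V_n = √(2.25×10⁻¹⁰) = 1.50×10⁻⁵ V = 15.0 µV

15.0 µV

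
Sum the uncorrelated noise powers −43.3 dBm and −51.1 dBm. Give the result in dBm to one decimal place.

−42.6 dBm

Convert to linear, add, convert back:
P₁ = 4.68×10⁻⁸ W, P₂ = 7.76×10⁻⁹ W
P_tot = 5.45×10⁻⁸ W → 10 log₁₀(P_tot / 10⁻³) = −42.6 dBm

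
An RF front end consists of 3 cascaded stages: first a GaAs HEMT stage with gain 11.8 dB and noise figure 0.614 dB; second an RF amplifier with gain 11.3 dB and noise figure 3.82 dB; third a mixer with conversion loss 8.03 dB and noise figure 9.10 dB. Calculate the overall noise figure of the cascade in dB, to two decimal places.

Convert to linear (a loss of L dB is a gain of −L dB): F_i = 10^(NF_i/10), G_i = 10^(G_i,dB/10)
  Stage 1: F_1 = 10^(0.614/10) = 1.152, G_1 = 10^(11.8/10) = 15.14
  Stage 2: F_2 = 10^(3.82/10) = 2.410, G_2 = 10^(11.3/10) = 13.49
  Stage 3: F_3 = 10^(9.10/10) = 8.128, G_3 = 10^(−8.03/10) = 0.1574
Friis cascade:
  F = 1.152 + (2.410 − 1)/15.14 + (8.128 − 1)/204.2 = 1.280
NF = 10 log₁₀(1.280) = 1.07 dB

1.07 dB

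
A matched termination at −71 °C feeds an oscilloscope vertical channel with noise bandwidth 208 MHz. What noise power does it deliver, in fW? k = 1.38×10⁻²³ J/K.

580 fW

T = −71 °C + 273.15 = 202.15 K
P_n = kTB = 1.38×10⁻²³ × 202.15 × 2.08×10⁸ = 5.80×10⁻¹³ W = 580 fW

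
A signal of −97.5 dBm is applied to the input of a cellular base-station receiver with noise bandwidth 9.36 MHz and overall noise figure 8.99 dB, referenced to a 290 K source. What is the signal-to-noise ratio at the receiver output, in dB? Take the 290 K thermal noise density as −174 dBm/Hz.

Noise floor: N = −174 + 10 log₁₀(B) + NF
10 log₁₀(9.36×10⁶) = 69.71 dB
N = −174 + 69.71 + 8.99 = −95.30 dBm
SNR = P_sig − N = −97.5 − (−95.30) = −2.20 dB → −2.2 dB

−2.2 dB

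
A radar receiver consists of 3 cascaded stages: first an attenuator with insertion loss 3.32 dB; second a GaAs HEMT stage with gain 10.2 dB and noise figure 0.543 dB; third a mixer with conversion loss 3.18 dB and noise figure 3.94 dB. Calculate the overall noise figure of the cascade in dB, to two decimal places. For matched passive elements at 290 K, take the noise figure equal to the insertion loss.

Convert to linear (a loss of L dB is a gain of −L dB): F_i = 10^(NF_i/10), G_i = 10^(G_i,dB/10)
  Stage 1: F_1 = 10^(3.32/10) = 2.148, G_1 = 10^(−3.32/10) = 0.4656
  Stage 2: F_2 = 10^(0.543/10) = 1.133, G_2 = 10^(10.2/10) = 10.47
  Stage 3: F_3 = 10^(3.94/10) = 2.477, G_3 = 10^(−3.18/10) = 0.4808
Friis cascade:
  F = 2.148 + (1.133 − 1)/0.4656 + (2.477 − 1)/4.875 = 2.737
NF = 10 log₁₀(2.737) = 4.37 dB

4.37 dB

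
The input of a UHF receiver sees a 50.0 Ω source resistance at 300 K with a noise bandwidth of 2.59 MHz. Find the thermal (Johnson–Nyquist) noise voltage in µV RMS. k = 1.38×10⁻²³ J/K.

1.46 µV

V_n = √(4kTRB)
4kTRB = 4 × 1.38×10⁻²³ × 300 × 5.00×10¹ × 2.59×10⁶ = 2.14×10⁻¹² V²
V_n = √(2.14×10⁻¹²) = 1.46×10⁻⁶ V = 1.46 µV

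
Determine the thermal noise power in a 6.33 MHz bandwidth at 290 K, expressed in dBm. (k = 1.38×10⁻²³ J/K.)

P_n = kTB = 1.38×10⁻²³ × 290 × 6.33×10⁶ = 2.53×10⁻¹⁴ W
In dBm: 10 log₁₀(2.53×10⁻¹⁴ / 10⁻³) = −106.0 dBm

−106.0 dBm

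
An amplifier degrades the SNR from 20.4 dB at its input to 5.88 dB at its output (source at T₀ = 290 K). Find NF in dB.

14.52 dB

NF (dB) = SNR_in(dB) − SNR_out(dB) when the source is at T₀
NF = 20.4 − 5.88 = 14.52 dB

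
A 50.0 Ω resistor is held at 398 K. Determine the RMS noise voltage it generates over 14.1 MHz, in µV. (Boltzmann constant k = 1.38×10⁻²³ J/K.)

3.94 µV

V_n = √(4kTRB)
4kTRB = 4 × 1.38×10⁻²³ × 398 × 5.00×10¹ × 1.41×10⁷ = 1.55×10⁻¹¹ V²
V_n = √(1.55×10⁻¹¹) = 3.94×10⁻⁶ V = 3.94 µV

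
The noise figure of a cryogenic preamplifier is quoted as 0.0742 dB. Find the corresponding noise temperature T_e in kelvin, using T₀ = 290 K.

F = 10^(0.0742/10) = 1.01723
T_e = (F − 1)·T₀ = (1.01723 − 1) × 290 = 5.00 K

5.00 K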